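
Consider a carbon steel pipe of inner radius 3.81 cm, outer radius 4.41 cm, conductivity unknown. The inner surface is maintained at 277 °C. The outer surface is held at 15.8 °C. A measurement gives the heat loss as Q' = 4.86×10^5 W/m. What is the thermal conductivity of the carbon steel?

ΣR = ΔT/Q' = |277 − 15.8|/4.86×10^5 = 5.374×10^-4 m·K/W
ln(r₂/r₁)/(2πk) = 5.374×10^-4 ⇒ k = 0.1462/(2π·5.374×10^-4) = 43.3 W/m·K

k = 43.3 W/m·K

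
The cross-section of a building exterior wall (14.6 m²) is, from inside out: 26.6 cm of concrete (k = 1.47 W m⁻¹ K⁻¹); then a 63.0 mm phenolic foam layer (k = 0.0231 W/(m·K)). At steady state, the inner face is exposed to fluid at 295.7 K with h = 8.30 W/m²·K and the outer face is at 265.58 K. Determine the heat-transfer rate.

Treat each layer as a resistance in series:
  R_conv,in = 1/(hA) = 1/(8.30·14.6) = 0.008252 K/W
  R_concrete = L/(kA) = 0.266/(1.47·14.6) = 0.01239 K/W
  R_phenolic foam = L/(kA) = 0.0630/(0.0231·14.6) = 0.1868 K/W
ΣR = 0.008252 + 0.01239 + 0.1868 = 0.2074 K/W
Q = ΔT/ΣR = (295.7 K − 265.58 K)/0.2074 = 145 W

Q = 145 W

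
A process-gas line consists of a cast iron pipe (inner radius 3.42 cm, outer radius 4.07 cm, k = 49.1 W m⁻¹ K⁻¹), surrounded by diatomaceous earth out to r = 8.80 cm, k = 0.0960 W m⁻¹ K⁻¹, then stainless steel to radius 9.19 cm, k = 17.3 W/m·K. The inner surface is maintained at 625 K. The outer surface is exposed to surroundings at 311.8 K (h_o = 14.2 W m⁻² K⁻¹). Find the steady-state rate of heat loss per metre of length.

Treat each layer as a resistance in series:
  R'_cast iron = ln(0.0407/0.0342)/(2πk) = 0.1740/(2π·49.1) = 5.640×10^-4 m·K/W
  R'_diatomaceous earth = ln(0.0880/0.0407)/(2πk) = 0.7711/(2π·0.0960) = 1.278 m·K/W
  R'_stainless steel = ln(0.0919/0.0880)/(2πk) = 0.04336/(2π·17.3) = 3.989×10^-4 m·K/W
  R'_conv,out = 1/(2πr h) = 1/(2π·0.0919·14.2) = 0.1220 m·K/W
ΣR = 5.640×10^-4 + 1.278 + 3.989×10^-4 + 0.1220 = 1.401 m·K/W
Q' = ΔT/ΣR = (625 K − 311.8 K)/1.401 = 224 W/m

Q' = 224 W/m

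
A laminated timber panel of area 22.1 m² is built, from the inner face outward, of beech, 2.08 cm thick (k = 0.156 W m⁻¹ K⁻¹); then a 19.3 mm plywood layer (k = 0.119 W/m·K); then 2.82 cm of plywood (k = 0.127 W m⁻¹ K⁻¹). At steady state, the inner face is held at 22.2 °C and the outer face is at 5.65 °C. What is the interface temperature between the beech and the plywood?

Treat each layer as a resistance in series:
  R_beech = L/(kA) = 0.0208/(0.156·22.1) = 0.006033 K/W
  R_plywood = L/(kA) = 0.0193/(0.119·22.1) = 0.007339 K/W
  R_plywood = L/(kA) = 0.0282/(0.127·22.1) = 0.01005 K/W
ΣR = 0.006033 + 0.007339 + 0.01005 = 0.02342 K/W
Q = ΔT/ΣR = (22.2 °C − 5.65 °C)/0.02342 = 706.7 W
From the inner boundary to the beech/plywood interface, ΣR_partial = 0.006033 K/W.
T_interface = T_in − Q·ΣR_partial = 22.2 °C − (706.7)(0.006033) = 17.9 °C

T = 17.9 °C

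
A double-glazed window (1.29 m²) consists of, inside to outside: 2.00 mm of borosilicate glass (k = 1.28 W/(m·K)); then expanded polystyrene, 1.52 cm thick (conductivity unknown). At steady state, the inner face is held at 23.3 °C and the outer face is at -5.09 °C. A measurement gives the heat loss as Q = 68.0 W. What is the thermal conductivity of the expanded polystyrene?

k = 0.0283 W/m·K

ΣR = ΔT/Q = |23.3 − -5.09|/68.0 = 0.4175 K/W
Known resistances:
  R_borosilicate glass = L/(kA) = 0.00200/(1.28·1.29) = 0.001211 K/W
R_expanded polystyrene = ΣR − ΣR_known = 0.4175 − 0.001211 = 0.4163 K/W
L/(kA) = 0.4163 ⇒ k = 0.0152/(0.4163·1.29) = 0.0283 W/m·K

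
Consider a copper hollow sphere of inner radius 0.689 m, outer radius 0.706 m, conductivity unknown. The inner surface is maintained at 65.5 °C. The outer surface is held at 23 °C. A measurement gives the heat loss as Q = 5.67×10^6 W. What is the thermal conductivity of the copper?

ΣR = ΔT/Q = |65.5 − 23|/5.67×10^6 = 7.496×10^-6 K/W
(1/r₁−1/r₂)/(4πk) = 7.496×10^-6 ⇒ k = 0.03495/(4π·7.496×10^-6) = 371 W/m·K

k = 371 W/m·K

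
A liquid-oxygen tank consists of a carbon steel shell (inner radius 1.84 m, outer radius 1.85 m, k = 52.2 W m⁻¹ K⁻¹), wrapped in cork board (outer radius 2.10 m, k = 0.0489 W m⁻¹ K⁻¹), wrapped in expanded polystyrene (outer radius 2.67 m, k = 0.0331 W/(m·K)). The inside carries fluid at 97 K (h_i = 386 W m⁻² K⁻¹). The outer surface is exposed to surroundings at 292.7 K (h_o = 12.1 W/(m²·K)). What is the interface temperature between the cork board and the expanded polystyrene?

Treat each layer as a resistance in series:
  R_conv,in = 1/(4πr²h) = 1/(4π·1.84²·386) = 6.089×10^-5 K/W
  R_carbon steel = (1/1.84 − 1/1.85)/(4πk) = 0.002938/(4π·52.2) = 4.478×10^-6 K/W
  R_cork board = (1/1.85 − 1/2.10)/(4πk) = 0.06435/(4π·0.0489) = 0.1047 K/W
  R_expanded polystyrene = (1/2.10 − 1/2.67)/(4πk) = 0.1017/(4π·0.0331) = 0.2444 K/W
  R_conv,out = 1/(4πr²h) = 1/(4π·2.67²·12.1) = 9.225×10^-4 K/W
ΣR = 6.089×10^-5 + 4.478×10^-6 + 0.1047 + 0.2444 + 9.225×10^-4 = 0.3501 K/W
Q = ΔT/ΣR = (97 K − 292.7 K)/0.3501 = -559.0 W
From the inner boundary to the cork board/expanded polystyrene interface, ΣR_partial = 0.1048 K/W.
T_interface = T_in − Q·ΣR_partial = 97 K − (-559.0)(0.1048) = 156 K

T = 156 K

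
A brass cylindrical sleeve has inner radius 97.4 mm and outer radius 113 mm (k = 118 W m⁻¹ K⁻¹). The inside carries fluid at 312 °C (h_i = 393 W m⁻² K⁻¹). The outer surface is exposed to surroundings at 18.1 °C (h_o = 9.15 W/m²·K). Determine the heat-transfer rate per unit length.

Series thermal resistances, inner to outer:
  R'_conv,in = 1/(2πr h) = 1/(2π·0.0974·393) = 0.004158 m·K/W
  R'_brass = ln(0.113/0.0974)/(2πk) = 0.1486/(2π·118) = 2.004×10^-4 m·K/W
  R'_conv,out = 1/(2πr h) = 1/(2π·0.113·9.15) = 0.1539 m·K/W
ΣR = 0.004158 + 2.004×10^-4 + 0.1539 = 0.1583 m·K/W
Q' = ΔT/ΣR = (312 °C − 18.1 °C)/0.1583 = 1860 W/m

Q' = 1860 W/m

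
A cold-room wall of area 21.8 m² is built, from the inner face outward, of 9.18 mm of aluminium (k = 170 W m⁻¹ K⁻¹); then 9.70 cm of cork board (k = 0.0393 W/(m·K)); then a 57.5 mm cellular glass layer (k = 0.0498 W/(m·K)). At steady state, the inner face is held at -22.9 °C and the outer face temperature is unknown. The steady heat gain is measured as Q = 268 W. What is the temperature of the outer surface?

Series resistances:
  R_aluminium = L/(kA) = 0.00918/(170·21.8) = 2.477×10^-6 K/W
  R_cork board = L/(kA) = 0.0970/(0.0393·21.8) = 0.1132 K/W
  R_cellular glass = L/(kA) = 0.0575/(0.0498·21.8) = 0.05296 K/W
ΣR = 0.1662 K/W
ΔT = Q·ΣR = 268 × 0.1662 = 44.54 K
Heat flows inward, so T_out = T_in + ΔT = -22.9 + 44.54 = 21.6 °C

T_out = 21.6 °C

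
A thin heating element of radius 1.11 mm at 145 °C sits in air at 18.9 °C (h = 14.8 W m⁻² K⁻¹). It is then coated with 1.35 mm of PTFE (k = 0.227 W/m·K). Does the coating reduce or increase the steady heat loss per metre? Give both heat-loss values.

Critical radius for a cylinder: r_cr = k/h = 0.0153 m = 1.53 cm.
Outer radius after coating: r₂ = 0.00111 + 0.00135 = 0.00246 m.
Since r₁ < r_cr and r₂ ≤ r_cr, the coating moves toward the maximum at r_cr — heat loss rises.
Bare: R = 1/(2πr₁h) = 9.688 m·K/W; Q = 126.1/9.688 = 13.0 W/m.
Coated: R = R_cond + R_conv = 4.929 m·K/W; Q = 126.1/4.929 = 25.6 W/m.

increases: 13.0 → 25.6 W/m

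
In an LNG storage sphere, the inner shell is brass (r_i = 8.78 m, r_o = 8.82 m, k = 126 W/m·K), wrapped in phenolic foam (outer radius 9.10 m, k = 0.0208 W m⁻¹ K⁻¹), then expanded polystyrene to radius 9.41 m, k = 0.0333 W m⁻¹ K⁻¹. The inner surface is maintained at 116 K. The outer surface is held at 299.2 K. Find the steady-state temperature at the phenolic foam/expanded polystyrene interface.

T = 227.2 K

Series thermal resistances, inner to outer:
  R_brass = (1/8.78 − 1/8.82)/(4πk) = 5.165×10^-4/(4π·126) = 3.262×10^-7 K/W
  R_phenolic foam = (1/8.82 − 1/9.10)/(4πk) = 0.003489/(4π·0.0208) = 0.01335 K/W
  R_expanded polystyrene = (1/9.10 − 1/9.41)/(4πk) = 0.003620/(4π·0.0333) = 0.008651 K/W
ΣR = 3.262×10^-7 + 0.01335 + 0.008651 = 0.02200 K/W
Q = ΔT/ΣR = (116 K − 299.2 K)/0.02200 = -8327 W
From the inner boundary to the phenolic foam/expanded polystyrene interface, ΣR_partial = 0.01335 K/W.
T_interface = T_in − Q·ΣR_partial = 116 K − (-8327)(0.01335) = 227.2 K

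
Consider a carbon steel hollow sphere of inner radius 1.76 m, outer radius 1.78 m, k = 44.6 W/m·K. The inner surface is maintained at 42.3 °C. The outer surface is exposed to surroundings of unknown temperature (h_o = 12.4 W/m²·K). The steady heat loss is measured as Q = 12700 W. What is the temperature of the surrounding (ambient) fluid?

Series resistances:
  R_carbon steel = (1/1.76 − 1/1.78)/(4πk) = 0.006384/(4π·44.6) = 1.139×10^-5 K/W
  R_conv,out = 1/(4πr²h) = 1/(4π·1.78²·12.4) = 0.002025 K/W
ΣR = 0.002037 K/W
ΔT = Q·ΣR = 12700 × 0.002037 = 25.87 K
Heat flows outward, so T_out = T_in − ΔT = 42.3 − 25.87 = 16.4 °C

T_out = 16.4 °C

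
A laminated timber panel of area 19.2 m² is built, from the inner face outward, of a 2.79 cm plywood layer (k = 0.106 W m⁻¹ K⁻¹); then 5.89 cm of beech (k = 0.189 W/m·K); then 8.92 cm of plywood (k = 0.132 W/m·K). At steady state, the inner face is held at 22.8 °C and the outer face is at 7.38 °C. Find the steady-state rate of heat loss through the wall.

Q = 237 W

Treat each layer as a resistance in series:
  R_plywood = L/(kA) = 0.0279/(0.106·19.2) = 0.01371 K/W
  R_beech = L/(kA) = 0.0589/(0.189·19.2) = 0.01623 K/W
  R_plywood = L/(kA) = 0.0892/(0.132·19.2) = 0.03520 K/W
ΣR = 0.01371 + 0.01623 + 0.03520 = 0.06514 K/W
Q = ΔT/ΣR = (22.8 °C − 7.38 °C)/0.06514 = 237 W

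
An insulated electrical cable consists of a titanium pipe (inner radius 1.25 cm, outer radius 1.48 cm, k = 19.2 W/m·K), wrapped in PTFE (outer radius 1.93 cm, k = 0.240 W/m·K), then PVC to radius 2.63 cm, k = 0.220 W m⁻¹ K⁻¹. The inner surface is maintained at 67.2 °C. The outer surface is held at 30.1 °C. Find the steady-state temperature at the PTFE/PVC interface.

T = 50.8 °C

Series thermal resistances, inner to outer:
  R'_titanium = ln(0.0148/0.0125)/(2πk) = 0.1689/(2π·19.2) = 0.001400 m·K/W
  R'_PTFE = ln(0.0193/0.0148)/(2πk) = 0.2655/(2π·0.240) = 0.1761 m·K/W
  R'_PVC = ln(0.0263/0.0193)/(2πk) = 0.3095/(2π·0.220) = 0.2239 m·K/W
ΣR = 0.001400 + 0.1761 + 0.2239 = 0.4014 m·K/W
Q' = ΔT/ΣR = (67.2 °C − 30.1 °C)/0.4014 = 92.43 W/m
From the inner boundary to the PTFE/PVC interface, ΣR_partial = 0.1775 m·K/W.
T_interface = T_in − Q'·ΣR_partial = 67.2 °C − (92.43)(0.1775) = 50.8 °C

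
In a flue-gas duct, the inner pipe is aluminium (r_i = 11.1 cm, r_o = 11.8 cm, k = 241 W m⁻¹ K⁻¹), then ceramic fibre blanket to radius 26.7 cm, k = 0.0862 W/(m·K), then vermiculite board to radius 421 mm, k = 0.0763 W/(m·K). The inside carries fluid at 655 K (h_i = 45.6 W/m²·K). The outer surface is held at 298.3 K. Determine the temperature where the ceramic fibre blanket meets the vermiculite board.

T = 434 K

Series thermal resistances, inner to outer:
  R'_conv,in = 1/(2πr h) = 1/(2π·0.111·45.6) = 0.03144 m·K/W
  R'_aluminium = ln(0.118/0.111)/(2πk) = 0.06115/(2π·241) = 4.039×10^-5 m·K/W
  R'_ceramic fibre blanket = ln(0.267/0.118)/(2πk) = 0.8166/(2π·0.0862) = 1.508 m·K/W
  R'_vermiculite board = ln(0.421/0.267)/(2πk) = 0.4554/(2π·0.0763) = 0.9499 m·K/W
ΣR = 0.03144 + 4.039×10^-5 + 1.508 + 0.9499 = 2.489 m·K/W
Q' = ΔT/ΣR = (655 K − 298.3 K)/2.489 = 143.3 W/m
From the inner boundary to the ceramic fibre blanket/vermiculite board interface, ΣR_partial = 1.539 m·K/W.
T_interface = T_in − Q'·ΣR_partial = 655 K − (143.3)(1.539) = 434 K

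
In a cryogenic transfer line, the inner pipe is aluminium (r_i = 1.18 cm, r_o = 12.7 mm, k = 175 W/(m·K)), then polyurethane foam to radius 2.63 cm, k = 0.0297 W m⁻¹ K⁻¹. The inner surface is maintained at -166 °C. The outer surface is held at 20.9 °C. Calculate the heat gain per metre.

Q' = 47.9 W/m

Treat each layer as a resistance in series:
  R'_aluminium = ln(0.0127/0.0118)/(2πk) = 0.07350/(2π·175) = 6.685×10^-5 m·K/W
  R'_polyurethane foam = ln(0.0263/0.0127)/(2πk) = 0.7280/(2π·0.0297) = 3.901 m·K/W
ΣR = 6.685×10^-5 + 3.901 = 3.901 m·K/W
Q' = ΔT/ΣR = (-166 °C − 20.9 °C)/3.901 = -47.9 W/m
(Negative Q' ⇒ heat flows inward; heat gain = 47.9 W/m.)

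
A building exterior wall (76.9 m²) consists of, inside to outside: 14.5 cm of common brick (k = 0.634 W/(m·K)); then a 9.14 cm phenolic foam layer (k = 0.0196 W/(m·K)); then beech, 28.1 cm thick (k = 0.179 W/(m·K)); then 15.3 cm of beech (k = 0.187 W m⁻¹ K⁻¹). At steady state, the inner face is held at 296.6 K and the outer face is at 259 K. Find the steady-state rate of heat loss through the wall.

Q = 397 W

Series thermal resistances, inner to outer:
  R_common brick = L/(kA) = 0.145/(0.634·76.9) = 0.002974 K/W
  R_phenolic foam = L/(kA) = 0.0914/(0.0196·76.9) = 0.06064 K/W
  R_beech = L/(kA) = 0.281/(0.179·76.9) = 0.02041 K/W
  R_beech = L/(kA) = 0.153/(0.187·76.9) = 0.01064 K/W
ΣR = 0.002974 + 0.06064 + 0.02041 + 0.01064 = 0.09466 K/W
Q = ΔT/ΣR = (296.6 K − 259 K)/0.09466 = 397 W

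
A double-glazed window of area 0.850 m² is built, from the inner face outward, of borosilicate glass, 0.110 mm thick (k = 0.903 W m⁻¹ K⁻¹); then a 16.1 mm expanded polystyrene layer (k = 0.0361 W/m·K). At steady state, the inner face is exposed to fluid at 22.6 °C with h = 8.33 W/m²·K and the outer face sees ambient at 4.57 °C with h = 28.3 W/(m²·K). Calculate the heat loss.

Series thermal resistances, inner to outer:
  R_conv,in = 1/(hA) = 1/(8.33·0.850) = 0.1412 K/W
  R_borosilicate glass = L/(kA) = 1.10×10^-4/(0.903·0.850) = 1.433×10^-4 K/W
  R_expanded polystyrene = L/(kA) = 0.0161/(0.0361·0.850) = 0.5247 K/W
  R_conv,out = 1/(hA) = 1/(28.3·0.850) = 0.04157 K/W
ΣR = 0.1412 + 1.433×10^-4 + 0.5247 + 0.04157 = 0.7076 K/W
Q = ΔT/ΣR = (22.6 °C − 4.57 °C)/0.7076 = 25.5 W

Q = 25.5 W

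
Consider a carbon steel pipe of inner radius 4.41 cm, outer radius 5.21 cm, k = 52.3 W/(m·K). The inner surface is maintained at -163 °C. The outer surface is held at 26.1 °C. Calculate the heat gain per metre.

Q' = 2πk·ΔT/ln(r₂/r₁) = 2π × 52.3 × 189.1 / ln(0.0521/0.0441) = 3.73×10^5 W/m

Q' = 3.73×10^5 W/m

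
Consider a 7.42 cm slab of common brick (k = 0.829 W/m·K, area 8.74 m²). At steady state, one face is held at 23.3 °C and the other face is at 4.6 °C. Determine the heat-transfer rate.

Q = 1830 W

Q = kA·ΔT/L = 0.829 × 8.74 × |23.3 °C − 4.6 °C| / 0.0742 = 1830 W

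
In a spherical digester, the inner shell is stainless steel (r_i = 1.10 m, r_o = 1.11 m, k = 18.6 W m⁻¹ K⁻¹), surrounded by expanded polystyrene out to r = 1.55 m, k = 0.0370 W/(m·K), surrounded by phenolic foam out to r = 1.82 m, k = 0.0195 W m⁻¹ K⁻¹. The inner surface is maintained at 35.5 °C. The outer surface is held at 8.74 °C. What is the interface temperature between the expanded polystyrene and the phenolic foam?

Series thermal resistances, inner to outer:
  R_stainless steel = (1/1.10 − 1/1.11)/(4πk) = 0.008190/(4π·18.6) = 3.504×10^-5 K/W
  R_expanded polystyrene = (1/1.11 − 1/1.55)/(4πk) = 0.2557/(4π·0.0370) = 0.5500 K/W
  R_phenolic foam = (1/1.55 − 1/1.82)/(4πk) = 0.09571/(4π·0.0195) = 0.3906 K/W
ΣR = 3.504×10^-5 + 0.5500 + 0.3906 = 0.9406 K/W
Q = ΔT/ΣR = (35.5 °C − 8.74 °C)/0.9406 = 28.45 W
From the inner boundary to the expanded polystyrene/phenolic foam interface, ΣR_partial = 0.5500 K/W.
T_interface = T_in − Q·ΣR_partial = 35.5 °C − (28.45)(0.5500) = 19.9 °C

T = 19.9 °C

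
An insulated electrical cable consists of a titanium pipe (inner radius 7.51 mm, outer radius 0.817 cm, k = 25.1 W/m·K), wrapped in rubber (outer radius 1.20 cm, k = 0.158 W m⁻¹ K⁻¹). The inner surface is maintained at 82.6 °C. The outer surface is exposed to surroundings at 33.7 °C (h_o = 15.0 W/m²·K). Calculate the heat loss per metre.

Q' = 38.4 W/m

Series thermal resistances, inner to outer:
  R'_titanium = ln(0.00817/0.00751)/(2πk) = 0.08423/(2π·25.1) = 5.341×10^-4 m·K/W
  R'_rubber = ln(0.0120/0.00817)/(2πk) = 0.3844/(2π·0.158) = 0.3872 m·K/W
  R'_conv,out = 1/(2πr h) = 1/(2π·0.0120·15.0) = 0.8842 m·K/W
ΣR = 5.341×10^-4 + 0.3872 + 0.8842 = 1.272 m·K/W
Q' = ΔT/ΣR = (82.6 °C − 33.7 °C)/1.272 = 38.4 W/m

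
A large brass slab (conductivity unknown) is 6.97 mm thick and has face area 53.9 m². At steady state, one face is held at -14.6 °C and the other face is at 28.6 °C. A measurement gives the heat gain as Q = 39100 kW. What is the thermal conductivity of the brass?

ΣR = ΔT/Q = |-14.6 − 28.6|/3.91×10^7 = 1.105×10^-6 K/W
L/(kA) = 1.105×10^-6 ⇒ k = 0.00697/(1.105×10^-6·53.9) = 117 W/m·K

k = 117 W/m·K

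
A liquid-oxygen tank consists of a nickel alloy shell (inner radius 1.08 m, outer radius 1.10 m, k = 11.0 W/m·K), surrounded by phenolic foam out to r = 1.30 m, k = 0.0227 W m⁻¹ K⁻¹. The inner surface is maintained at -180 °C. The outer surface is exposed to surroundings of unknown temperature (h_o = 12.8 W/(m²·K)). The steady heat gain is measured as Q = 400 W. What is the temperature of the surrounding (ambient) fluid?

Sum the resistances:
  R_nickel alloy = (1/1.08 − 1/1.10)/(4πk) = 0.01684/(4π·11.0) = 1.218×10^-4 K/W
  R_phenolic foam = (1/1.10 − 1/1.30)/(4πk) = 0.1399/(4π·0.0227) = 0.4903 K/W
  R_conv,out = 1/(4πr²h) = 1/(4π·1.30²·12.8) = 0.003679 K/W
ΣR = 0.4941 K/W
ΔT = Q·ΣR = 400 × 0.4941 = 197.6 K
Heat flows inward, so T_out = T_in + ΔT = -180 + 197.6 = 17.6 °C

T_out = 17.6 °C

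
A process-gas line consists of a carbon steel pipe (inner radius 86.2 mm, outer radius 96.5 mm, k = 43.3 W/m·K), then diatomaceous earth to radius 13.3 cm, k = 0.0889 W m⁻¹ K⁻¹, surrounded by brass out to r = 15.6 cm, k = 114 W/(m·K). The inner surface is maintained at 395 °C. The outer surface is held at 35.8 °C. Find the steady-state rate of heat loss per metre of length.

Q' = 625 W/m

Series thermal resistances, inner to outer:
  R'_carbon steel = ln(0.0965/0.0862)/(2πk) = 0.1129/(2π·43.3) = 4.149×10^-4 m·K/W
  R'_diatomaceous earth = ln(0.133/0.0965)/(2πk) = 0.3208/(2π·0.0889) = 0.5743 m·K/W
  R'_brass = ln(0.156/0.133)/(2πk) = 0.1595/(2π·114) = 2.227×10^-4 m·K/W
ΣR = 4.149×10^-4 + 0.5743 + 2.227×10^-4 = 0.5749 m·K/W
Q' = ΔT/ΣR = (395 °C − 35.8 °C)/0.5749 = 625 W/m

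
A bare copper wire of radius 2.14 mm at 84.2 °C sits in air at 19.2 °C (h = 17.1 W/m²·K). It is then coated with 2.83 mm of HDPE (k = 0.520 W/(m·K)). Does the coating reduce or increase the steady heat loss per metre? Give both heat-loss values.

Critical radius for a cylinder: r_cr = k/h = 0.0304 m = 3.04 cm.
Outer radius after coating: r₂ = 0.00214 + 0.00283 = 0.00497 m.
Since r₁ < r_cr and r₂ ≤ r_cr, the coating moves toward the maximum at r_cr — heat loss rises.
Bare: R = 1/(2πr₁h) = 4.349 m·K/W; Q = 65/4.349 = 14.9 W/m.
Coated: R = R_cond + R_conv = 2.131 m·K/W; Q = 65/2.131 = 30.5 W/m.

increases: 14.9 → 30.5 W/m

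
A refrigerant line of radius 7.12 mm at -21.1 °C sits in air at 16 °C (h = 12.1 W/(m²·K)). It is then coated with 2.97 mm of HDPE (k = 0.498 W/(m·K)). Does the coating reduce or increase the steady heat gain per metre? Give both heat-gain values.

Critical radius for a cylinder: r_cr = k/h = 0.0412 m = 4.12 cm.
Outer radius after coating: r₂ = 0.00712 + 0.00297 = 0.01009 m.
Since r₁ < r_cr and r₂ ≤ r_cr, the coating moves toward the maximum at r_cr — heat gain rises.
Bare: R = 1/(2πr₁h) = 1.847 m·K/W; Q = 37.1/1.847 = 20.1 W/m.
Coated: R = R_cond + R_conv = 1.415 m·K/W; Q = 37.1/1.415 = 26.2 W/m.

increases: 20.1 → 26.2 W/m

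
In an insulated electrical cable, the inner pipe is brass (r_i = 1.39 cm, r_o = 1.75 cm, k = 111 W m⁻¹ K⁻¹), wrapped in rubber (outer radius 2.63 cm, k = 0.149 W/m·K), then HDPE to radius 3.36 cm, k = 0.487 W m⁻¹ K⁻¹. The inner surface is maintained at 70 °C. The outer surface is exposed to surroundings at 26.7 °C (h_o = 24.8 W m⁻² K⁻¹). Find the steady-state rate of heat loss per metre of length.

Q' = 61.3 W/m

Resistance network (inner→outer):
  R'_brass = ln(0.0175/0.0139)/(2πk) = 0.2303/(2π·111) = 3.302×10^-4 m·K/W
  R'_rubber = ln(0.0263/0.0175)/(2πk) = 0.4074/(2π·0.149) = 0.4351 m·K/W
  R'_HDPE = ln(0.0336/0.0263)/(2πk) = 0.2450/(2π·0.487) = 0.08005 m·K/W
  R'_conv,out = 1/(2πr h) = 1/(2π·0.0336·24.8) = 0.1910 m·K/W
ΣR = 3.302×10^-4 + 0.4351 + 0.08005 + 0.1910 = 0.7065 m·K/W
Q' = ΔT/ΣR = (70 °C − 26.7 °C)/0.7065 = 61.3 W/m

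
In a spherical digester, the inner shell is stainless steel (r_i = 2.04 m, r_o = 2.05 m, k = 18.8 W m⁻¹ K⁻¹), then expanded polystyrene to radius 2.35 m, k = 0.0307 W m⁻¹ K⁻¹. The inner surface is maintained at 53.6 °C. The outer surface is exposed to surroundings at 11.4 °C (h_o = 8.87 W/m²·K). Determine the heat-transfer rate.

Resistance network (inner→outer):
  R_stainless steel = (1/2.04 − 1/2.05)/(4πk) = 0.002391/(4π·18.8) = 1.012×10^-5 K/W
  R_expanded polystyrene = (1/2.05 − 1/2.35)/(4πk) = 0.06227/(4π·0.0307) = 0.1614 K/W
  R_conv,out = 1/(4πr²h) = 1/(4π·2.35²·8.87) = 0.001625 K/W
ΣR = 1.012×10^-5 + 0.1614 + 0.001625 = 0.1630 K/W
Q = ΔT/ΣR = (53.6 °C − 11.4 °C)/0.1630 = 259 W

Q = 259 W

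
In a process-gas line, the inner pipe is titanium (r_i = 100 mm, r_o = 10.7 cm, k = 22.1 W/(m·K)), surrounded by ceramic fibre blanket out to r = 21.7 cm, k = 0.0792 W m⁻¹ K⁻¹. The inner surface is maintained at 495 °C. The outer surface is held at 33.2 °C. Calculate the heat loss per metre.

Series thermal resistances, inner to outer:
  R'_titanium = ln(0.107/0.100)/(2πk) = 0.06766/(2π·22.1) = 4.872×10^-4 m·K/W
  R'_ceramic fibre blanket = ln(0.217/0.107)/(2πk) = 0.7071/(2π·0.0792) = 1.421 m·K/W
ΣR = 4.872×10^-4 + 1.421 = 1.421 m·K/W
Q' = ΔT/ΣR = (495 °C − 33.2 °C)/1.421 = 325 W/m

Q' = 325 W/m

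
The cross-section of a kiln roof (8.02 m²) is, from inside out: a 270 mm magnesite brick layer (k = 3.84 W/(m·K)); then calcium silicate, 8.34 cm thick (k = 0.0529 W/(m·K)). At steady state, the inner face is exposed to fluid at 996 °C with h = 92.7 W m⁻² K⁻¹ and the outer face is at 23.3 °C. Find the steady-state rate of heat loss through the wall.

Treat each layer as a resistance in series:
  R_conv,in = 1/(hA) = 1/(92.7·8.02) = 0.001345 K/W
  R_magnesite brick = L/(kA) = 0.270/(3.84·8.02) = 0.008767 K/W
  R_calcium silicate = L/(kA) = 0.0834/(0.0529·8.02) = 0.1966 K/W
ΣR = 0.001345 + 0.008767 + 0.1966 = 0.2067 K/W
Q = ΔT/ΣR = (996 °C − 23.3 °C)/0.2067 = 4710 W

Q = 4710 W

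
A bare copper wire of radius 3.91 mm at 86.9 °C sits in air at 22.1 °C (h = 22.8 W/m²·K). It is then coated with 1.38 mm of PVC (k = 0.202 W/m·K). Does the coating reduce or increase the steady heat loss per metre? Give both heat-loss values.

Critical radius for a cylinder: r_cr = k/h = 0.00886 m = 0.886 cm.
Outer radius after coating: r₂ = 0.00391 + 0.00138 = 0.00529 m.
Since r₁ < r_cr and r₂ ≤ r_cr, the coating moves toward the maximum at r_cr — heat loss rises.
Bare: R = 1/(2πr₁h) = 1.785 m·K/W; Q = 64.8/1.785 = 36.3 W/m.
Coated: R = R_cond + R_conv = 1.558 m·K/W; Q = 64.8/1.558 = 41.6 W/m.

increases: 36.3 → 41.6 W/m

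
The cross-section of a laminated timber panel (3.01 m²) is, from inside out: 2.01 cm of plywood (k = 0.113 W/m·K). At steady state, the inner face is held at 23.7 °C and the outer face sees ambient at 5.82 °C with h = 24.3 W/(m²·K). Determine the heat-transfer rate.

Q = 246 W

Treat each layer as a resistance in series:
  R_plywood = L/(kA) = 0.0201/(0.113·3.01) = 0.05910 K/W
  R_conv,out = 1/(hA) = 1/(24.3·3.01) = 0.01367 K/W
ΣR = 0.05910 + 0.01367 = 0.07277 K/W
Q = ΔT/ΣR = (23.7 °C − 5.82 °C)/0.07277 = 246 W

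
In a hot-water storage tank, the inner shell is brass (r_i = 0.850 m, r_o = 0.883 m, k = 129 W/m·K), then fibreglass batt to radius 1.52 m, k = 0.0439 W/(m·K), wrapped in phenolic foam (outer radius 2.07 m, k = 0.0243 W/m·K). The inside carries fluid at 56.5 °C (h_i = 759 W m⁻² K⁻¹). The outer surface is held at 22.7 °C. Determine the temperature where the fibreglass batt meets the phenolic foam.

Series thermal resistances, inner to outer:
  R_conv,in = 1/(4πr²h) = 1/(4π·0.850²·759) = 1.451×10^-4 K/W
  R_brass = (1/0.850 − 1/0.883)/(4πk) = 0.04397/(4π·129) = 2.712×10^-5 K/W
  R_fibreglass batt = (1/0.883 − 1/1.52)/(4πk) = 0.4746/(4π·0.0439) = 0.8603 K/W
  R_phenolic foam = (1/1.52 − 1/2.07)/(4πk) = 0.1748/(4π·0.0243) = 0.5724 K/W
ΣR = 1.451×10^-4 + 2.712×10^-5 + 0.8603 + 0.5724 = 1.433 K/W
Q = ΔT/ΣR = (56.5 °C − 22.7 °C)/1.433 = 23.59 W
From the inner boundary to the fibreglass batt/phenolic foam interface, ΣR_partial = 0.8605 K/W.
T_interface = T_in − Q·ΣR_partial = 56.5 °C − (23.59)(0.8605) = 36.2 °C

T = 36.2 °C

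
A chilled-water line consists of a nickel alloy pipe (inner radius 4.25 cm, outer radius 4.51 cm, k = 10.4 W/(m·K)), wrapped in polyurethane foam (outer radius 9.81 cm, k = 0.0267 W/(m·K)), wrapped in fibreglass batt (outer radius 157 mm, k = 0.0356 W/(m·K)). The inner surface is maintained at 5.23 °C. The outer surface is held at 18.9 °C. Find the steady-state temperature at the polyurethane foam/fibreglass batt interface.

Resistance network (inner→outer):
  R'_nickel alloy = ln(0.0451/0.0425)/(2πk) = 0.05938/(2π·10.4) = 9.087×10^-4 m·K/W
  R'_polyurethane foam = ln(0.0981/0.0451)/(2πk) = 0.7771/(2π·0.0267) = 4.632 m·K/W
  R'_fibreglass batt = ln(0.157/0.0981)/(2πk) = 0.4703/(2π·0.0356) = 2.102 m·K/W
ΣR = 9.087×10^-4 + 4.632 + 2.102 = 6.735 m·K/W
Q' = ΔT/ΣR = (5.23 °C − 18.9 °C)/6.735 = -2.030 W/m
From the inner boundary to the polyurethane foam/fibreglass batt interface, ΣR_partial = 4.633 m·K/W.
T_interface = T_in − Q'·ΣR_partial = 5.23 °C − (-2.030)(4.633) = 14.6 °C

T = 14.6 °C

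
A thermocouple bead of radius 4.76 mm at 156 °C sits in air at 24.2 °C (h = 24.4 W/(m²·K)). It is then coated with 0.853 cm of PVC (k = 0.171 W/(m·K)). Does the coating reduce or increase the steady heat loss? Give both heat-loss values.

increases: 0.916 → 1.62 W

Critical radius for a sphere: r_cr = 2k/h = 0.0140 m = 1.40 cm.
Outer radius after coating: r₂ = 0.00476 + 0.00853 = 0.01329 m.
Since r₁ < r_cr and r₂ ≤ r_cr, the coating moves toward the maximum at r_cr — heat loss rises.
Bare: R = 1/(4πr₁²h) = 143.9 K/W; Q = 131.8/143.9 = 0.916 W.
Coated: R = R_cond + R_conv = 81.21 K/W; Q = 131.8/81.21 = 1.62 W.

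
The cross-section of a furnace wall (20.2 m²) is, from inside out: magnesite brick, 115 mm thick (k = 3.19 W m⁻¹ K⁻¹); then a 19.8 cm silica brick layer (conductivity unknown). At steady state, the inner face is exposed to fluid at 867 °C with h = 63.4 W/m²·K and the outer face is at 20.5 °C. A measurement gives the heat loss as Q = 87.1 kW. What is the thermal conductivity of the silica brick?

k = 1.37 W/m·K

ΣR = ΔT/Q = |867 − 20.5|/87100 = 0.009719 K/W
Known resistances:
  R_conv,in = 1/(hA) = 1/(63.4·20.2) = 7.808×10^-4 K/W
  R_magnesite brick = L/(kA) = 0.115/(3.19·20.2) = 0.001785 K/W
R_silica brick = ΣR − ΣR_known = 0.009719 − 0.002566 = 0.007153 K/W
L/(kA) = 0.007153 ⇒ k = 0.198/(0.007153·20.2) = 1.37 W/m·K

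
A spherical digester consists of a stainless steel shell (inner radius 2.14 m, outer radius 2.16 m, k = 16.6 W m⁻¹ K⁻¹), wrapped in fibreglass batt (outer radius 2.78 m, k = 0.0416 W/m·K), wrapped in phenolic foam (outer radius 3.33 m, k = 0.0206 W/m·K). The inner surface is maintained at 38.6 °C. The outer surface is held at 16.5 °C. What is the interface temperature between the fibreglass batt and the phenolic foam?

Treat each layer as a resistance in series:
  R_stainless steel = (1/2.14 − 1/2.16)/(4πk) = 0.004327/(4π·16.6) = 2.074×10^-5 K/W
  R_fibreglass batt = (1/2.16 − 1/2.78)/(4πk) = 0.1033/(4π·0.0416) = 0.1975 K/W
  R_phenolic foam = (1/2.78 − 1/3.33)/(4πk) = 0.05941/(4π·0.0206) = 0.2295 K/W
ΣR = 2.074×10^-5 + 0.1975 + 0.2295 = 0.4270 K/W
Q = ΔT/ΣR = (38.6 °C − 16.5 °C)/0.4270 = 51.76 W
From the inner boundary to the fibreglass batt/phenolic foam interface, ΣR_partial = 0.1975 K/W.
T_interface = T_in − Q·ΣR_partial = 38.6 °C − (51.76)(0.1975) = 28.4 °C

T = 28.4 °C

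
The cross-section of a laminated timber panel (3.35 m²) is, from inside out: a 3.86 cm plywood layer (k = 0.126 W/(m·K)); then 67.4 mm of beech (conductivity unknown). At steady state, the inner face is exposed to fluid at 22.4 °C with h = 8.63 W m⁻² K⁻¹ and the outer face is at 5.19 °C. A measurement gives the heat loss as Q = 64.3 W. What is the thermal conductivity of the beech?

ΣR = ΔT/Q = |22.4 − 5.19|/64.3 = 0.2677 K/W
Known resistances:
  R_conv,in = 1/(hA) = 1/(8.63·3.35) = 0.03459 K/W
  R_plywood = L/(kA) = 0.0386/(0.126·3.35) = 0.09145 K/W
R_beech = ΣR − ΣR_known = 0.2677 − 0.1260 = 0.1417 K/W
L/(kA) = 0.1417 ⇒ k = 0.0674/(0.1417·3.35) = 0.142 W/m·K

k = 0.142 W/m·K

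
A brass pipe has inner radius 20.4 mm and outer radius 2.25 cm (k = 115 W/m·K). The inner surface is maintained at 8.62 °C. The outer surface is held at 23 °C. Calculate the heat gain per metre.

Q' = 2πk·ΔT/ln(r₂/r₁) = 2π × 115 × 14.38 / ln(0.0225/0.0204) = 1.06×10^5 W/m

Q' = 106 kW/m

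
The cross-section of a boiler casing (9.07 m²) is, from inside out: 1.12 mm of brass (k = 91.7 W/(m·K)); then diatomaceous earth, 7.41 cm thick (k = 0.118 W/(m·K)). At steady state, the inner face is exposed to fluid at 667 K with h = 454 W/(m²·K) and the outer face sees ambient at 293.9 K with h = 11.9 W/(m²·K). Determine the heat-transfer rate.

Treat each layer as a resistance in series:
  R_conv,in = 1/(hA) = 1/(454·9.07) = 2.428×10^-4 K/W
  R_brass = L/(kA) = 0.00112/(91.7·9.07) = 1.347×10^-6 K/W
  R_diatomaceous earth = L/(kA) = 0.0741/(0.118·9.07) = 0.06924 K/W
  R_conv,out = 1/(hA) = 1/(11.9·9.07) = 0.009265 K/W
ΣR = 2.428×10^-4 + 1.347×10^-6 + 0.06924 + 0.009265 = 0.07875 K/W
Q = ΔT/ΣR = (667 K − 293.9 K)/0.07875 = 4740 W

Q = 4740 W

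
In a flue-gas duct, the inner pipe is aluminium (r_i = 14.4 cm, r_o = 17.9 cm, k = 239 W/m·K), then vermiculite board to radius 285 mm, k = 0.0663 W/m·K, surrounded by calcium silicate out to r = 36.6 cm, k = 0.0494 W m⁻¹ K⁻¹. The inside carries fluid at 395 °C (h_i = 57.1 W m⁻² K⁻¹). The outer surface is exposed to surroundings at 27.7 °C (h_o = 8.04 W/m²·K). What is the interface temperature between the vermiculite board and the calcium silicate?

Treat each layer as a resistance in series:
  R'_conv,in = 1/(2πr h) = 1/(2π·0.144·57.1) = 0.01936 m·K/W
  R'_aluminium = ln(0.179/0.144)/(2πk) = 0.2176/(2π·239) = 1.449×10^-4 m·K/W
  R'_vermiculite board = ln(0.285/0.179)/(2πk) = 0.4651/(2π·0.0663) = 1.116 m·K/W
  R'_calcium silicate = ln(0.366/0.285)/(2πk) = 0.2501/(2π·0.0494) = 0.8059 m·K/W
  R'_conv,out = 1/(2πr h) = 1/(2π·0.366·8.04) = 0.05409 m·K/W
ΣR = 0.01936 + 1.449×10^-4 + 1.116 + 0.8059 + 0.05409 = 1.995 m·K/W
Q' = ΔT/ΣR = (395 °C − 27.7 °C)/1.995 = 184.1 W/m
From the inner boundary to the vermiculite board/calcium silicate interface, ΣR_partial = 1.136 m·K/W.
T_interface = T_in − Q'·ΣR_partial = 395 °C − (184.1)(1.136) = 186 °C

T = 186 °C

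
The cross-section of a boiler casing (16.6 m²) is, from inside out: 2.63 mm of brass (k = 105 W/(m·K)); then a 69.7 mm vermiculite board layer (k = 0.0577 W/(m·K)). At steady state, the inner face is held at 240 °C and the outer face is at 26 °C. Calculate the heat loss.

Q = 2.94 kW

Resistance network (inner→outer):
  R_brass = L/(kA) = 0.00263/(105·16.6) = 1.509×10^-6 K/W
  R_vermiculite board = L/(kA) = 0.0697/(0.0577·16.6) = 0.07277 K/W
ΣR = 1.509×10^-6 + 0.07277 = 0.07277 K/W
Q = ΔT/ΣR = (240 °C − 26 °C)/0.07277 = 2940 W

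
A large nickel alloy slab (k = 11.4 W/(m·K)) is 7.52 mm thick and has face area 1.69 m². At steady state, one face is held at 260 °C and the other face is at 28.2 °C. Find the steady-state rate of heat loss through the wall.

Q = kA·ΔT/L = 11.4 × 1.69 × |260 °C − 28.2 °C| / 0.00752 = 5.94×10^5 W

Q = 5.94×10^5 W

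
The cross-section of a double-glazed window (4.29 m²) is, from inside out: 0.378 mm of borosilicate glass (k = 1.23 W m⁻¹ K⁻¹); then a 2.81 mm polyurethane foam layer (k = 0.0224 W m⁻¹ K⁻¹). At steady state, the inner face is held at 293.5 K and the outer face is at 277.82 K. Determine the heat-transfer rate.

Q = 535 W

Treat each layer as a resistance in series:
  R_borosilicate glass = L/(kA) = 3.78×10^-4/(1.23·4.29) = 7.164×10^-5 K/W
  R_polyurethane foam = L/(kA) = 0.00281/(0.0224·4.29) = 0.02924 K/W
ΣR = 7.164×10^-5 + 0.02924 = 0.02931 K/W
Q = ΔT/ΣR = (293.5 K − 277.82 K)/0.02931 = 535 W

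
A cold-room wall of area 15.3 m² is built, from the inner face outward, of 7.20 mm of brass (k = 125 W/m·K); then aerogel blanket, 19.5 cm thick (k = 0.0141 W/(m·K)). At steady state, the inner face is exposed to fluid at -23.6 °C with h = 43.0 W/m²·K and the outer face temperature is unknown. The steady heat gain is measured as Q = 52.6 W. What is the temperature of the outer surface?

T_out = 24.0 °C

Sum the resistances:
  R_conv,in = 1/(hA) = 1/(43.0·15.3) = 0.001520 K/W
  R_brass = L/(kA) = 0.00720/(125·15.3) = 3.765×10^-6 K/W
  R_aerogel blanket = L/(kA) = 0.195/(0.0141·15.3) = 0.9039 K/W
ΣR = 0.9054 K/W
ΔT = Q·ΣR = 52.6 × 0.9054 = 47.62 K
Heat flows inward, so T_out = T_in + ΔT = -23.6 + 47.62 = 24.0 °C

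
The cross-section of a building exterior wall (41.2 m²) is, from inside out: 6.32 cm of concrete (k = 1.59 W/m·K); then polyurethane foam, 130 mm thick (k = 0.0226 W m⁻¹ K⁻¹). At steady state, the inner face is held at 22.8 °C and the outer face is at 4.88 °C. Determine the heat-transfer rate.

Resistance network (inner→outer):
  R_concrete = L/(kA) = 0.0632/(1.59·41.2) = 9.648×10^-4 K/W
  R_polyurethane foam = L/(kA) = 0.130/(0.0226·41.2) = 0.1396 K/W
ΣR = 9.648×10^-4 + 0.1396 = 0.1406 K/W
Q = ΔT/ΣR = (22.8 °C − 4.88 °C)/0.1406 = 127 W

Q = 127 W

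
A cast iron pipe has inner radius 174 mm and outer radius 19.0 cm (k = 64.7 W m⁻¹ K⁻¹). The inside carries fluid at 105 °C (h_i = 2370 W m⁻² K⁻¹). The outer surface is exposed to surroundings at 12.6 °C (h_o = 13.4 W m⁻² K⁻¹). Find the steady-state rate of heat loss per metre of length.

Q' = 1460 W/m

Resistance network (inner→outer):
  R'_conv,in = 1/(2πr h) = 1/(2π·0.174·2370) = 3.859×10^-4 m·K/W
  R'_cast iron = ln(0.190/0.174)/(2πk) = 0.08797/(2π·64.7) = 2.164×10^-4 m·K/W
  R'_conv,out = 1/(2πr h) = 1/(2π·0.190·13.4) = 0.06251 m·K/W
ΣR = 3.859×10^-4 + 2.164×10^-4 + 0.06251 = 0.06311 m·K/W
Q' = ΔT/ΣR = (105 °C − 12.6 °C)/0.06311 = 1460 W/m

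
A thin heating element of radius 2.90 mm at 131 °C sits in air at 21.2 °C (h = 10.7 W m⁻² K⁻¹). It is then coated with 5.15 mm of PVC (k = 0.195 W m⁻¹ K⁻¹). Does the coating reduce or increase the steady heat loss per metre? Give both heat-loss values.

Critical radius for a cylinder: r_cr = k/h = 0.0182 m = 1.82 cm.
Outer radius after coating: r₂ = 0.00290 + 0.00515 = 0.00805 m.
Since r₁ < r_cr and r₂ ≤ r_cr, the coating moves toward the maximum at r_cr — heat loss rises.
Bare: R = 1/(2πr₁h) = 5.129 m·K/W; Q = 109.8/5.129 = 21.4 W/m.
Coated: R = R_cond + R_conv = 2.681 m·K/W; Q = 109.8/2.681 = 41.0 W/m.

increases: 21.4 → 41.0 W/m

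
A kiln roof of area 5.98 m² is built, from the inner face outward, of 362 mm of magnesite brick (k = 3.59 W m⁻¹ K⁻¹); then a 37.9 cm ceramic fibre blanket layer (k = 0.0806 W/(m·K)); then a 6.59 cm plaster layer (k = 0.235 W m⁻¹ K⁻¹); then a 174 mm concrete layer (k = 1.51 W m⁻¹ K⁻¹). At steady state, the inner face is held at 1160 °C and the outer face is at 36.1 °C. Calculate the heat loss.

Treat each layer as a resistance in series:
  R_magnesite brick = L/(kA) = 0.362/(3.59·5.98) = 0.01686 K/W
  R_ceramic fibre blanket = L/(kA) = 0.379/(0.0806·5.98) = 0.7863 K/W
  R_plaster = L/(kA) = 0.0659/(0.235·5.98) = 0.04689 K/W
  R_concrete = L/(kA) = 0.174/(1.51·5.98) = 0.01927 K/W
ΣR = 0.01686 + 0.7863 + 0.04689 + 0.01927 = 0.8693 K/W
Q = ΔT/ΣR = (1160 °C − 36.1 °C)/0.8693 = 1290 W

Q = 1290 W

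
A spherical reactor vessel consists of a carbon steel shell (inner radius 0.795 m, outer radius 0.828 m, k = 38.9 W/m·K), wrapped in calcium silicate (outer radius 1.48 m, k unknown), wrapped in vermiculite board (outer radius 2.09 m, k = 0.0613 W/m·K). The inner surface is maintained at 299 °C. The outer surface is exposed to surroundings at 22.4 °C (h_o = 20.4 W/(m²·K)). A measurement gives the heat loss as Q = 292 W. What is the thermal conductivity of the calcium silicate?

ΣR = ΔT/Q = |299 − 22.4|/292 = 0.9473 K/W
Known resistances:
  R_carbon steel = (1/0.795 − 1/0.828)/(4πk) = 0.05013/(4π·38.9) = 1.026×10^-4 K/W
  R_vermiculite board = (1/1.48 − 1/2.09)/(4πk) = 0.1972/(4π·0.0613) = 0.2560 K/W
  R_conv,out = 1/(4πr²h) = 1/(4π·2.09²·20.4) = 8.930×10^-4 K/W
R_calcium silicate = ΣR − ΣR_known = 0.9473 − 0.2570 = 0.6903 K/W
(1/r₁−1/r₂)/(4πk) = 0.6903 ⇒ k = 0.5321/(4π·0.6903) = 0.0613 W/m·K

k = 0.0613 W/m·K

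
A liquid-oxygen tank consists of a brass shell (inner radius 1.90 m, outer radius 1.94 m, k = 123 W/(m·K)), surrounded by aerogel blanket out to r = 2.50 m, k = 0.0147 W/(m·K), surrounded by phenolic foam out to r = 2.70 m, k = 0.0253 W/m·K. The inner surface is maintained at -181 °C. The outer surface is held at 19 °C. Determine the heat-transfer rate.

Resistance network (inner→outer):
  R_brass = (1/1.90 − 1/1.94)/(4πk) = 0.01085/(4π·123) = 7.021×10^-6 K/W
  R_aerogel blanket = (1/1.94 − 1/2.50)/(4πk) = 0.1155/(4π·0.0147) = 0.6251 K/W
  R_phenolic foam = (1/2.50 − 1/2.70)/(4πk) = 0.02963/(4π·0.0253) = 0.09320 K/W
ΣR = 7.021×10^-6 + 0.6251 + 0.09320 = 0.7183 K/W
Q = ΔT/ΣR = (-181 °C − 19 °C)/0.7183 = -278 W
(Negative Q ⇒ heat flows inward; heat gain = 278 W.)

Q = 278 W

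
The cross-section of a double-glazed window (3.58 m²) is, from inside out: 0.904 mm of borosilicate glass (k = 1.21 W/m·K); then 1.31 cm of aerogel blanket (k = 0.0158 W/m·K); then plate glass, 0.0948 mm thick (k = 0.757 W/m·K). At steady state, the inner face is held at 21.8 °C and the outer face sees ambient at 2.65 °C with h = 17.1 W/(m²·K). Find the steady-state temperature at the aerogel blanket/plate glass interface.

Resistance network (inner→outer):
  R_borosilicate glass = L/(kA) = 9.04×10^-4/(1.21·3.58) = 2.087×10^-4 K/W
  R_aerogel blanket = L/(kA) = 0.0131/(0.0158·3.58) = 0.2316 K/W
  R_plate glass = L/(kA) = 9.48×10^-5/(0.757·3.58) = 3.498×10^-5 K/W
  R_conv,out = 1/(hA) = 1/(17.1·3.58) = 0.01634 K/W
ΣR = 2.087×10^-4 + 0.2316 + 3.498×10^-5 + 0.01634 = 0.2482 K/W
Q = ΔT/ΣR = (21.8 °C − 2.65 °C)/0.2482 = 77.16 W
From the inner boundary to the aerogel blanket/plate glass interface, ΣR_partial = 0.2318 K/W.
T_interface = T_in − Q·ΣR_partial = 21.8 °C − (77.16)(0.2318) = 3.91 °C

T = 3.91 °C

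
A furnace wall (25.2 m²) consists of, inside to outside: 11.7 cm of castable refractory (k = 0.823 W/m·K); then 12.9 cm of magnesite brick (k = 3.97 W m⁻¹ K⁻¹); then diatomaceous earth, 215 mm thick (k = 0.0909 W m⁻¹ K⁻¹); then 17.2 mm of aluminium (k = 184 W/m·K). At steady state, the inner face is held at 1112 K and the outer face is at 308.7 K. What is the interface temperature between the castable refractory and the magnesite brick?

Treat each layer as a resistance in series:
  R_castable refractory = L/(kA) = 0.117/(0.823·25.2) = 0.005641 K/W
  R_magnesite brick = L/(kA) = 0.129/(3.97·25.2) = 0.001289 K/W
  R_diatomaceous earth = L/(kA) = 0.215/(0.0909·25.2) = 0.09386 K/W
  R_aluminium = L/(kA) = 0.0172/(184·25.2) = 3.709×10^-6 K/W
ΣR = 0.005641 + 0.001289 + 0.09386 + 3.709×10^-6 = 0.1008 K/W
Q = ΔT/ΣR = (1112 K − 308.7 K)/0.1008 = 7969 W
From the inner boundary to the castable refractory/magnesite brick interface, ΣR_partial = 0.005641 K/W.
T_interface = T_in − Q·ΣR_partial = 1112 K − (7969)(0.005641) = 1067 K

T = 1067 K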